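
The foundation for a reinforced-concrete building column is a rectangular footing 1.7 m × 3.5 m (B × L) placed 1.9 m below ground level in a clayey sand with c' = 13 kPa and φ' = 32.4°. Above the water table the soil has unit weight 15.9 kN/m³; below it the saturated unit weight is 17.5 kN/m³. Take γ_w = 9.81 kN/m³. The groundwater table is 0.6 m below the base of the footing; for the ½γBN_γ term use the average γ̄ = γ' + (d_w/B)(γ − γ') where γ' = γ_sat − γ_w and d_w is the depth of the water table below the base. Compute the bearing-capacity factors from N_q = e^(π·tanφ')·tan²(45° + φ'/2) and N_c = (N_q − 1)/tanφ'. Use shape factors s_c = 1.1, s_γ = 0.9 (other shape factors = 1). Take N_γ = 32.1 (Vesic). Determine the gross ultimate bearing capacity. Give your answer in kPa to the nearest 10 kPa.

tan32.4° = 0.6346, so N_q = e^(π×0.6346)·tan²(61.2°) = 7.343 × 3.309 = 24.3.
N_c = (24.3 − 1)/tan32.4° = 36.71.
Effective surcharge at the founding depth q = γ·D_f = 15.9 × 1.9 = 30.21 kPa.
With d_w = 0.6 m < B, γ̄ = 7.69 + (0.6/1.7) × (15.9 − 7.69) = 10.588 kN/m³.
q_ult = c·N_c·s_c + q·N_q + 0.5·γ·B·N_γ·s_γ
     = 13 × 36.707 × 1.1 + 30.21 × 24.295 + 0.5 × 10.588 × 1.7 × 32.1 × 0.9
     = 524.92 + 733.96 + 260 = 1518.9 kPa.

q_ult ≈ 1520 kPa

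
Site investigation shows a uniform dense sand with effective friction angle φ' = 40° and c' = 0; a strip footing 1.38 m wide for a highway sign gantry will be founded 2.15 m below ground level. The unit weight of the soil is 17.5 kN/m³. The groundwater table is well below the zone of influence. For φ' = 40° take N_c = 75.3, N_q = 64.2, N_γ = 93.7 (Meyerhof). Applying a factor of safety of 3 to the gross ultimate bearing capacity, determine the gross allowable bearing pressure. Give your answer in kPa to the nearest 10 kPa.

q = γ·D_f = 17.5 × 2.15 = 37.625 kPa.
q·N_q = 37.625 × 64.2 = 2415.5 kPa
0.5·γ·B·N_γ = 0.5 × 17.5 × 1.38 × 93.7 = 1131.4 kPa
q_ult = 2415.5 + 1131.4 = 3547 kPa.
q_all = q_ult / FS = 3547 / 3 = 1182.3 kPa.

q_all ≈ 1180 kPa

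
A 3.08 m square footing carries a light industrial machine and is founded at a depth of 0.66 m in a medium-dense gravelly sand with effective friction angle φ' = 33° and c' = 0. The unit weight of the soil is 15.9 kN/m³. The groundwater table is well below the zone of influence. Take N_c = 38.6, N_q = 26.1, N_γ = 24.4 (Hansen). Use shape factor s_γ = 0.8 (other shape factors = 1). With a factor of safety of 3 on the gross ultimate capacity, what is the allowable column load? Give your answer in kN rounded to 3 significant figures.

Overburden at base level: q = 15.9 × 0.66 = 10.494 kPa.
Surcharge term q·N_q = 10.494 × 26.1 = 273.89 kPa; self-weight term 0.5·γ·B·N_γ·s_γ = 0.5 × 15.9 × 3.08 × 24.4 × 0.8 = 477.97 kPa.
q_ult = 273.89 + 477.97 = 751.86 kPa.
Gross allowable pressure q_all = 751.86 / 3 = 250.62 kPa.
Footing area = 9.4864 m², so allowable column load = 250.62 × 9.4864 = 2377.5 kN.

P_all ≈ 2380 kN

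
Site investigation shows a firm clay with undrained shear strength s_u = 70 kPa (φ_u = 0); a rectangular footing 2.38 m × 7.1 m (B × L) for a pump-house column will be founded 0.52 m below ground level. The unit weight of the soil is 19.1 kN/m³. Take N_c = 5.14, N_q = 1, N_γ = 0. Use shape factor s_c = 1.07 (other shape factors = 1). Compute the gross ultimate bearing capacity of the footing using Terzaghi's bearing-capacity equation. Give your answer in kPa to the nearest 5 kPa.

Overburden at base level: q = 19.1 × 0.52 = 9.932 kPa.
Cohesion term c·N_c·s_c = 70 × 5.14 × 1.07 = 384.99 kPa; surcharge term q·N_q = 9.932 × 1 = 9.932 kPa.
q_ult = 384.99 + 9.932 = 394.92 kPa.

q_ult ≈ 395 kPa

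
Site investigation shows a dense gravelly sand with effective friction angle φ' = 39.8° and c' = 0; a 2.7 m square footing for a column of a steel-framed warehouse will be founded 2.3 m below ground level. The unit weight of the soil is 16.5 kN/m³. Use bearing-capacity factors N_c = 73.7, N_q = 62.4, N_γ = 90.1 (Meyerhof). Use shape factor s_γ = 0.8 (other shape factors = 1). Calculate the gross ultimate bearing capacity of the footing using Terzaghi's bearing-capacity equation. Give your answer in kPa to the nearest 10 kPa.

Overburden at base level: q = 16.5 × 2.3 = 37.95 kPa.
Surcharge term q·N_q = 37.95 × 62.4 = 2368.1 kPa; self-weight term 0.5·γ·B·N_γ·s_γ = 0.5 × 16.5 × 2.7 × 90.1 × 0.8 = 1605.6 kPa.
q_ult = 2368.1 + 1605.6 = 3973.7 kPa.

q_ult ≈ 3970 kPa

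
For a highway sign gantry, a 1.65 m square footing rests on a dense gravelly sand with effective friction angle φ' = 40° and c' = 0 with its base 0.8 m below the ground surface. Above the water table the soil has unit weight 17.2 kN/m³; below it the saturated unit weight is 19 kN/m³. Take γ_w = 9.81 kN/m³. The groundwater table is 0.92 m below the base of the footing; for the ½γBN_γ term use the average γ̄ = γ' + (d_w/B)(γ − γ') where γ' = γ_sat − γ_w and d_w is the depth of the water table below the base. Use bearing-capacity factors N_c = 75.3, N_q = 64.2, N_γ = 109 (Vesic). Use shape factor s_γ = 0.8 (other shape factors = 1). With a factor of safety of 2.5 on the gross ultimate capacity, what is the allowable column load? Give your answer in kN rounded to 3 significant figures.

q = γ·D_f = 17.2 × 0.8 = 13.76 kPa.
γ' = 9.19 kN/m³; averaging over the depth B below the base, γ̄ = γ' + (d_w/B)(γ − γ') = 13.656 kN/m³.
q·N_q = 13.76 × 64.2 = 883.39 kPa
0.5·γ·B·N_γ·s_γ = 0.5 × 13.656 × 1.65 × 109 × 0.8 = 982.43 kPa
q_ult = 883.39 + 982.43 = 1865.8 kPa.
Gross allowable pressure q_all = 1865.8 / 2.5 = 746.33 kPa.
Footing area = 2.7225 m², so allowable column load = 746.33 × 2.7225 = 2031.9 kN.

P_all ≈ 2030 kN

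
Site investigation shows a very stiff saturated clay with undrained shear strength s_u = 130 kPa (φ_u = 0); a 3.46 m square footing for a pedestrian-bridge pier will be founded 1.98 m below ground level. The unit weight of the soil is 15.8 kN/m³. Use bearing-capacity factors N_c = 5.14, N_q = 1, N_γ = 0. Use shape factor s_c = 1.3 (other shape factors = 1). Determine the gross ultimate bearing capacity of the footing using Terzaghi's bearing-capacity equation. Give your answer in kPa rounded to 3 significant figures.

q_ult ≈ 900 kPa

Overburden at base level: q = 15.8 × 1.98 = 31.284 kPa.
Cohesion term c·N_c·s_c = 130 × 5.14 × 1.3 = 868.66 kPa; surcharge term q·N_q = 31.284 × 1 = 31.284 kPa.
q_ult = 868.66 + 31.284 = 899.94 kPa.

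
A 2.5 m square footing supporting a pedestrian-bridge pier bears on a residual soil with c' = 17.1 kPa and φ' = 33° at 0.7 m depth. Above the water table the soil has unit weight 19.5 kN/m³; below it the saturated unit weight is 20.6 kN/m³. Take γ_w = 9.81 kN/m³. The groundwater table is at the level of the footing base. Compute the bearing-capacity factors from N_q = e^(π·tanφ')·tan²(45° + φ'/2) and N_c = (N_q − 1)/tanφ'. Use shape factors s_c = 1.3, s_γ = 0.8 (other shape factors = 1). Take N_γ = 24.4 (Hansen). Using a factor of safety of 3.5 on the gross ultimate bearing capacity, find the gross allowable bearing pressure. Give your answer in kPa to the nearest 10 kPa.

q_all ≈ 420 kPa

N_q = e^(π·tan33°)·tan²(61.5°) = 26.09; N_c = (N_q − 1)/tanφ' = 38.64.
q = γ·D_f = 19.5 × 0.7 = 13.65 kPa.
For the ½γBN_γ term take γ' = 20.6 − 9.81 = 10.79 kN/m³ (soil below base is submerged).
c·N_c·s_c = 17.1 × 38.638 × 1.3 = 858.93 kPa
q·N_q = 13.65 × 26.092 = 356.16 kPa
0.5·γ·B·N_γ·s_γ = 0.5 × 10.79 × 2.5 × 24.4 × 0.8 = 263.28 kPa
q_ult = 858.93 + 356.16 + 263.28 = 1478.4 kPa.
q_all = 1478.4 / 3.5 = 422.39 kPa.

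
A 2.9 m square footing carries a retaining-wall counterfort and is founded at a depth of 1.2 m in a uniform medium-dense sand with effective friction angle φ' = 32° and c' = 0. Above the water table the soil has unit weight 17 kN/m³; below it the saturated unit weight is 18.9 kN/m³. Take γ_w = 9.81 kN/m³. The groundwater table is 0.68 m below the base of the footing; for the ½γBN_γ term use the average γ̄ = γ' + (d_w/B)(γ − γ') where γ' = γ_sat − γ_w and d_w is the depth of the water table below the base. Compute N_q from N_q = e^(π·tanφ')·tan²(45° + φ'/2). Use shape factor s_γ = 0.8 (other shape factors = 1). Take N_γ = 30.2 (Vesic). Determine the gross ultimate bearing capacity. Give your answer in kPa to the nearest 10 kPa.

tan32° = 0.6249, so N_q = e^(π×0.6249)·tan²(61°) = 7.121 × 3.255 = 23.18.
Overburden at base level: q = 17 × 1.2 = 20.4 kPa.
The water table is 0.68 m below the base (< B = 2.9 m), so the ½γBN_γ term uses γ̄ = γ' + (d_w/B)(γ − γ') = 9.09 + (0.68/2.9)(17 − 9.09) = 10.945 kN/m³.
Surcharge term q·N_q = 20.4 × 23.177 = 472.81 kPa; self-weight term 0.5·γ·B·N_γ·s_γ = 0.5 × 10.945 × 2.9 × 30.2 × 0.8 = 383.42 kPa.
q_ult = 472.81 + 383.42 = 856.22 kPa.

q_ult ≈ 860 kPa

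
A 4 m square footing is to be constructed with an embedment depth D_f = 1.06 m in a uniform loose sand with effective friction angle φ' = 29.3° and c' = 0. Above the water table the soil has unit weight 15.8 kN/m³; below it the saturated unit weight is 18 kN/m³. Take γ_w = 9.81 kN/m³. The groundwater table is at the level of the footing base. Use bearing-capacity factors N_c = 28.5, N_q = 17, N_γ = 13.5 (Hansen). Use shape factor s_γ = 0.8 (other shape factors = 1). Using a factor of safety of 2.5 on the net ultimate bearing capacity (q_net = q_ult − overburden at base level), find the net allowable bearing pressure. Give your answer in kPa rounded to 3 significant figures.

Effective surcharge at the founding depth q = γ·D_f = 15.8 × 1.06 = 16.748 kPa.
The water table coincides with the base, so in the self-weight term γ → γ' = 8.19 kN/m³.
q_ult = q·N_q + 0.5·γ·B·N_γ·s_γ
     = 16.748 × 17 + 0.5 × 8.19 × 4 × 13.5 × 0.8
     = 284.72 + 176.9 = 461.62 kPa.
q_net = 461.62 − 16.748 = 444.87 kPa.
q_all(net) = 444.87 / 2.5 = 177.95 kPa.

q_all(net) ≈ 178 kPa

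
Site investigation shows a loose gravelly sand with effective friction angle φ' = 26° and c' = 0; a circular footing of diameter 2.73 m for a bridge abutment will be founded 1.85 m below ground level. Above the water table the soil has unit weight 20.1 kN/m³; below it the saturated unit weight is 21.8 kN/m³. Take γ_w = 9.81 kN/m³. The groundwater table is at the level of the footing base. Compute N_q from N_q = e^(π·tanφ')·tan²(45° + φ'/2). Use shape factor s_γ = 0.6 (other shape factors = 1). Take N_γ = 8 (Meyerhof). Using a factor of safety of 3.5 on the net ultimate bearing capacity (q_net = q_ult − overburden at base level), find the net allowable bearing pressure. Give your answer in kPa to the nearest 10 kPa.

q_all(net) ≈ 140 kPa

N_q = e^(π·tan26°)·tan²(58°) = 11.85.
Overburden at base level: q = 20.1 × 1.85 = 37.185 kPa.
Below the base the soil is submerged, so the ½γBN_γ term uses γ' = 21.8 − 9.81 = 11.99 kN/m³.
Surcharge term q·N_q = 37.185 × 11.854 = 440.8 kPa; self-weight term 0.5·γ·B·N_γ·s_γ = 0.5 × 11.99 × 2.73 × 8 × 0.6 = 78.558 kPa.
q_ult = 440.8 + 78.558 = 519.36 kPa.
q_net = 519.36 − 37.185 = 482.17 kPa.
q_all(net) = 482.17 / 3.5 = 137.76 kPa.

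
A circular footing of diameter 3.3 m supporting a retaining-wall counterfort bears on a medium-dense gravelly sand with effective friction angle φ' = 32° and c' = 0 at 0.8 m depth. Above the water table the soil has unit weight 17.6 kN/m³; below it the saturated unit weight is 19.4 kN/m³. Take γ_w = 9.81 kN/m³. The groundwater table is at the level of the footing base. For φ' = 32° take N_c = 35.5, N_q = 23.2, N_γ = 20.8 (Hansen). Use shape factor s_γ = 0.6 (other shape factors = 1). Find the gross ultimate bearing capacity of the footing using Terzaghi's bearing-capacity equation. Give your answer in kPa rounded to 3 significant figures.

q_ult ≈ 524 kPa

Overburden at base level: q = 17.6 × 0.8 = 14.08 kPa.
Below the base the soil is submerged, so the ½γBN_γ term uses γ' = 19.4 − 9.81 = 9.59 kN/m³.
Surcharge term q·N_q = 14.08 × 23.2 = 326.66 kPa; self-weight term 0.5·γ·B·N_γ·s_γ = 0.5 × 9.59 × 3.3 × 20.8 × 0.6 = 197.48 kPa.
q_ult = 326.66 + 197.48 = 524.13 kPa.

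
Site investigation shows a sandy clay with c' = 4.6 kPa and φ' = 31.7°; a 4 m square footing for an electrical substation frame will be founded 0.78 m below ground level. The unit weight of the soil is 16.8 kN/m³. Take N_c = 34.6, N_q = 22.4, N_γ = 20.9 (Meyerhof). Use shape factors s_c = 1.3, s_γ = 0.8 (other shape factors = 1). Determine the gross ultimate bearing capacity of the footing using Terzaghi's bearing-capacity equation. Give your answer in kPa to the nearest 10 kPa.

q_ult ≈ 1060 kPa

Effective surcharge at the founding depth q = γ·D_f = 16.8 × 0.78 = 13.104 kPa.
q_ult = c·N_c·s_c + q·N_q + 0.5·γ·B·N_γ·s_γ
     = 4.6 × 34.6 × 1.3 + 13.104 × 22.4 + 0.5 × 16.8 × 4 × 20.9 × 0.8
     = 206.91 + 293.53 + 561.79 = 1062.2 kPa.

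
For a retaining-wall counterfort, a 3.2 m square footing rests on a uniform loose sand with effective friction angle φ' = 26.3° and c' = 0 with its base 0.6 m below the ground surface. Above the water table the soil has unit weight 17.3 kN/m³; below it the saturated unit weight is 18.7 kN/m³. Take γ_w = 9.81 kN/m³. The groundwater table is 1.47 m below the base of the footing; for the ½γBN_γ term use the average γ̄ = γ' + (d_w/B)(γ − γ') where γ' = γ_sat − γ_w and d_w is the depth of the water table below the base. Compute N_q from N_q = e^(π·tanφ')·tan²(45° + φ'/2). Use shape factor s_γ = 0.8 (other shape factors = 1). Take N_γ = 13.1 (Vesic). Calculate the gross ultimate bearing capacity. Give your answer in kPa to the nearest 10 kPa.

tan26.3° = 0.4942, so N_q = e^(π×0.4942)·tan²(58.15°) = 4.724 × 2.591 = 12.24.
Overburden at base level: q = 17.3 × 0.6 = 10.38 kPa.
The water table is 1.47 m below the base (< B = 3.2 m), so the ½γBN_γ term uses γ̄ = γ' + (d_w/B)(γ − γ') = 8.89 + (1.47/3.2)(17.3 − 8.89) = 12.753 kN/m³.
Surcharge term q·N_q = 10.38 × 12.241 = 127.06 kPa; self-weight term 0.5·γ·B·N_γ·s_γ = 0.5 × 12.753 × 3.2 × 13.1 × 0.8 = 213.85 kPa.
q_ult = 127.06 + 213.85 = 340.91 kPa.

q_ult ≈ 340 kPa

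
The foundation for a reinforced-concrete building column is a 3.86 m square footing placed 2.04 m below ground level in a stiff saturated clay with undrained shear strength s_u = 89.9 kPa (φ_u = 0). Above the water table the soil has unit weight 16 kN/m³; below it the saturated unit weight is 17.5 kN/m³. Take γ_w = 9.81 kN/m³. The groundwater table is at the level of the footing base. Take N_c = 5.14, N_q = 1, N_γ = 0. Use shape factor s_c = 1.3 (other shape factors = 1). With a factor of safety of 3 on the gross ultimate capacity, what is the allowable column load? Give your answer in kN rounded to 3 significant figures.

Effective surcharge at the founding depth q = γ·D_f = 16 × 2.04 = 32.64 kPa.
q_ult = c·N_c·s_c + q·N_q
     = 89.9 × 5.14 × 1.3 + 32.64 × 1
     = 600.71 + 32.64 = 633.35 kPa.
Gross allowable pressure q_all = 633.35 / 3 = 211.12 kPa.
Footing area = 14.8996 m², so allowable column load = 211.12 × 14.8996 = 3145.6 kN.

P_all ≈ 3150 kN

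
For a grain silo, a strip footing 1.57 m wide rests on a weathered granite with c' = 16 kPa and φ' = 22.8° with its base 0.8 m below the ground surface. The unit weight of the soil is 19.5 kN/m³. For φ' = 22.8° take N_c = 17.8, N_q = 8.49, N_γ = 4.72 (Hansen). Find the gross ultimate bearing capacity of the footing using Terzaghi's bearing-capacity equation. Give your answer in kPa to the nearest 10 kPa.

q = γ·D_f = 19.5 × 0.8 = 15.6 kPa.
c·N_c = 16 × 17.8 = 284.8 kPa
q·N_q = 15.6 × 8.49 = 132.44 kPa
0.5·γ·B·N_γ = 0.5 × 19.5 × 1.57 × 4.72 = 72.251 kPa
q_ult = 284.8 + 132.44 + 72.251 = 489.5 kPa.

q_ult ≈ 490 kPa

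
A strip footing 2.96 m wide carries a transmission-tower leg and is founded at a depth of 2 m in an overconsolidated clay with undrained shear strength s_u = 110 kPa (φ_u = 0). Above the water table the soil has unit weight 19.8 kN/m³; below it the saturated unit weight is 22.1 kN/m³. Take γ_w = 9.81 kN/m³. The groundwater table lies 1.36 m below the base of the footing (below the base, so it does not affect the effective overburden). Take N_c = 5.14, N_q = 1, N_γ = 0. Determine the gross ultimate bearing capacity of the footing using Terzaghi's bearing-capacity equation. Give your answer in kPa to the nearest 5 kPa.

Effective surcharge at the founding depth q = γ·D_f = 19.8 × 2 = 39.6 kPa.
q_ult = c·N_c + q·N_q
     = 110 × 5.14 + 39.6 × 1
     = 565.4 + 39.6 = 605 kPa.

q_ult ≈ 605 kPa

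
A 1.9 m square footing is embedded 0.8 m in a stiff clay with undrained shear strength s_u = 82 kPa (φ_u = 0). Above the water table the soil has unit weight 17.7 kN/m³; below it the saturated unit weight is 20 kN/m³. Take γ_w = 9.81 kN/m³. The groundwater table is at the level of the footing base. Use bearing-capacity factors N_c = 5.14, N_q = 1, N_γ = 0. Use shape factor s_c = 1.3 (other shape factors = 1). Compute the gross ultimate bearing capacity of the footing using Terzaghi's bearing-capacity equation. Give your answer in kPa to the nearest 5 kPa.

q_ult ≈ 560 kPa

Effective surcharge at the founding depth q = γ·D_f = 17.7 × 0.8 = 14.16 kPa.
q_ult = c·N_c·s_c + q·N_q
     = 82 × 5.14 × 1.3 + 14.16 × 1
     = 547.92 + 14.16 = 562.08 kPa.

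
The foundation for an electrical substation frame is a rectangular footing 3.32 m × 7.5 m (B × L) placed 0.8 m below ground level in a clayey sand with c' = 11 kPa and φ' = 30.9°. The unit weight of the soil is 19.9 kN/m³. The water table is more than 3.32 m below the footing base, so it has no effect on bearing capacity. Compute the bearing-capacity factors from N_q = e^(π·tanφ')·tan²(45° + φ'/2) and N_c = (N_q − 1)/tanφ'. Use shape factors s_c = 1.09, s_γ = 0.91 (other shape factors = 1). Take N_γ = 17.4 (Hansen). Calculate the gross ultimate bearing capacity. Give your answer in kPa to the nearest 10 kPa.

tan30.9° = 0.5985, so N_q = e^(π×0.5985)·tan²(60.45°) = 6.555 × 3.111 = 20.39.
N_c = (20.39 − 1)/tan30.9° = 32.41.
q = γ·D_f = 19.9 × 0.8 = 15.92 kPa.
c·N_c·s_c = 11 × 32.406 × 1.09 = 388.54 kPa
q·N_q = 15.92 × 20.394 = 324.68 kPa
0.5·γ·B·N_γ·s_γ = 0.5 × 19.9 × 3.32 × 17.4 × 0.91 = 523.06 kPa
q_ult = 388.54 + 324.68 + 523.06 = 1236.3 kPa.

q_ult ≈ 1240 kPa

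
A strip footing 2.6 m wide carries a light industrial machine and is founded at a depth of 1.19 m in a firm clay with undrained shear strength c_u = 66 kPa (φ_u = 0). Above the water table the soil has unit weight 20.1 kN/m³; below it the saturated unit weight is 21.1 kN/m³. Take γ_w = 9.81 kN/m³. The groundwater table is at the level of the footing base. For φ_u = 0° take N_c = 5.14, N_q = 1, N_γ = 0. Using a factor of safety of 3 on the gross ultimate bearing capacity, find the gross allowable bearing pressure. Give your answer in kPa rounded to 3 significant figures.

q_all ≈ 121 kPa

Effective surcharge at the founding depth q = γ·D_f = 20.1 × 1.19 = 23.919 kPa.
q_ult = c·N_c + q·N_q
     = 66 × 5.14 + 23.919 × 1
     = 339.24 + 23.919 = 363.16 kPa.
q_all = 363.16 / 3 = 121.05 kPa.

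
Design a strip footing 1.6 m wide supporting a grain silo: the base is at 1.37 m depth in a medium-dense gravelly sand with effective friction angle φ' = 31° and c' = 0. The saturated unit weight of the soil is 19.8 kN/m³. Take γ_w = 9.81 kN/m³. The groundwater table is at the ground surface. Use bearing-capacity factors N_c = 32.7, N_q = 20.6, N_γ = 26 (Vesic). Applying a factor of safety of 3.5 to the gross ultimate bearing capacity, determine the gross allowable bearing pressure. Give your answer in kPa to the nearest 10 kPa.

q_all ≈ 140 kPa

Water table at ground surface, so effective unit weight γ' = 19.8 − 9.81 = 9.99 kN/m³ is used throughout; overburden q = 9.99 × 1.37 = 13.686 kPa; the same γ' applies in the ½γBN_γ term.
Surcharge term q·N_q = 13.686 × 20.6 = 281.94 kPa; self-weight term 0.5·γ·B·N_γ = 0.5 × 9.99 × 1.6 × 26 = 207.79 kPa.
q_ult = 281.94 + 207.79 = 489.73 kPa.
q_all = q_ult / FS = 489.73 / 3.5 = 139.92 kPa.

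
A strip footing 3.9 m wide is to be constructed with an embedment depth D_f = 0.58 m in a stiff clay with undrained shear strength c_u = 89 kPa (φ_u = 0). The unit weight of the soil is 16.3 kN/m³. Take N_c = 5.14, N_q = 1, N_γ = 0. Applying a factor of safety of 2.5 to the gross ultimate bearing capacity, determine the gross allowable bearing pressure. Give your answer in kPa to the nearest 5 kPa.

q = γ·D_f = 16.3 × 0.58 = 9.454 kPa.
c·N_c = 89 × 5.14 = 457.46 kPa
q·N_q = 9.454 × 1 = 9.454 kPa
q_ult = 457.46 + 9.454 = 466.91 kPa.
q_all = q_ult / FS = 466.91 / 2.5 = 186.77 kPa.

q_all ≈ 185 kPa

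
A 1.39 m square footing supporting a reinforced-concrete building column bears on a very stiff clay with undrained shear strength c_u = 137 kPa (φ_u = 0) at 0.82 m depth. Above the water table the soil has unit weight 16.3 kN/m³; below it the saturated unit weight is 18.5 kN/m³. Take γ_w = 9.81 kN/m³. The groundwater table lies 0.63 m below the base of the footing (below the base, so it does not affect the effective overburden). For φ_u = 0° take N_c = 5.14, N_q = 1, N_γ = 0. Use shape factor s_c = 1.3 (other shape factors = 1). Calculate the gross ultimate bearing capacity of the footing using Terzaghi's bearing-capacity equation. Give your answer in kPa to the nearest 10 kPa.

q_ult ≈ 930 kPa

q = γ·D_f = 16.3 × 0.82 = 13.366 kPa.
c·N_c·s_c = 137 × 5.14 × 1.3 = 915.43 kPa
q·N_q = 13.366 × 1 = 13.366 kPa
q_ult = 915.43 + 13.366 = 928.8 kPa.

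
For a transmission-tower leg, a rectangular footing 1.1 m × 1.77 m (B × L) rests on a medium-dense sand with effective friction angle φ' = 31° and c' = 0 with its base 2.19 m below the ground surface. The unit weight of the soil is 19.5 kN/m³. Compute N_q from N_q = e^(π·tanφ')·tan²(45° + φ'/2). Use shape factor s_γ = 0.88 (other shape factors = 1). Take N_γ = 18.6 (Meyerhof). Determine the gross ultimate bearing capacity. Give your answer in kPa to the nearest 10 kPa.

tan31° = 0.6009, so N_q = e^(π×0.6009)·tan²(60.5°) = 6.604 × 3.124 = 20.63.
Overburden at base level: q = 19.5 × 2.19 = 42.705 kPa.
Surcharge term q·N_q = 42.705 × 20.631 = 881.04 kPa; self-weight term 0.5·γ·B·N_γ·s_γ = 0.5 × 19.5 × 1.1 × 18.6 × 0.88 = 175.55 kPa.
q_ult = 881.04 + 175.55 = 1056.6 kPa.

q_ult ≈ 1060 kPa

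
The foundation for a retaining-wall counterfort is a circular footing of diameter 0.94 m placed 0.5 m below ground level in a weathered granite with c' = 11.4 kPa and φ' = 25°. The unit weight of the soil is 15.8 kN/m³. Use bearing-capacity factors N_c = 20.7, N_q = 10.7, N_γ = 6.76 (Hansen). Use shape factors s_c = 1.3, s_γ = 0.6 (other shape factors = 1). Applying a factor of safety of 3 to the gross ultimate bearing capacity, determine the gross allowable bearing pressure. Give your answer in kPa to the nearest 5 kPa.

Overburden at base level: q = 15.8 × 0.5 = 7.9 kPa.
Cohesion term c·N_c·s_c = 11.4 × 20.7 × 1.3 = 306.77 kPa; surcharge term q·N_q = 7.9 × 10.7 = 84.53 kPa; self-weight term 0.5·γ·B·N_γ·s_γ = 0.5 × 15.8 × 0.94 × 6.76 × 0.6 = 30.12 kPa.
q_ult = 306.77 + 84.53 + 30.12 = 421.42 kPa.
q_all = q_ult / FS = 421.42 / 3 = 140.47 kPa.

q_all ≈ 140 kPa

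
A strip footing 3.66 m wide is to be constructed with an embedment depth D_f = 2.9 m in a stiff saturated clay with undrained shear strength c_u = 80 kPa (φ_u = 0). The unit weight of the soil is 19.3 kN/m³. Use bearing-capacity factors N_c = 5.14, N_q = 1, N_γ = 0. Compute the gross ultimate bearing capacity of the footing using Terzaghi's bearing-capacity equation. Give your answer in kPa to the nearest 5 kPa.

q = γ·D_f = 19.3 × 2.9 = 55.97 kPa.
c·N_c = 80 × 5.14 = 411.2 kPa
q·N_q = 55.97 × 1 = 55.97 kPa
q_ult = 411.2 + 55.97 = 467.17 kPa.

q_ult ≈ 465 kPa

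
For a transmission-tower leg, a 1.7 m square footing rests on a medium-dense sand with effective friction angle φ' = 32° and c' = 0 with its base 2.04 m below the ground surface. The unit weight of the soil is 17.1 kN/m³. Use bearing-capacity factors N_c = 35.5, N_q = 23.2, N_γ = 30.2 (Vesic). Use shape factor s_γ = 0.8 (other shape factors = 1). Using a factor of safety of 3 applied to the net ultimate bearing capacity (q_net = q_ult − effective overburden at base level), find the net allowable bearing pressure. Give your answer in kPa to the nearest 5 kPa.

Effective surcharge at the founding depth q = γ·D_f = 17.1 × 2.04 = 34.884 kPa.
q_ult = q·N_q + 0.5·γ·B·N_γ·s_γ
     = 34.884 × 23.2 + 0.5 × 17.1 × 1.7 × 30.2 × 0.8
     = 809.31 + 351.17 = 1160.5 kPa.
Net ultimate: q_net = 1160.5 − 34.884 = 1125.6 kPa.
q_all(net) = 1125.6 / 3 = 375.2 kPa.

q_all(net) ≈ 375 kPa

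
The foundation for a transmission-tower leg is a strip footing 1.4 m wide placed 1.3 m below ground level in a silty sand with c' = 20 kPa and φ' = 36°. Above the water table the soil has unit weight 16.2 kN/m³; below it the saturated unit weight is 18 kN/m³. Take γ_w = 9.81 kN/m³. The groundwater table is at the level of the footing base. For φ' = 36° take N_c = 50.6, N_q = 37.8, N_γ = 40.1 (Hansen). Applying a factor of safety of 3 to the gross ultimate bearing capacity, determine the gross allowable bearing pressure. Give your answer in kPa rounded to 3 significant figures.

q_all ≈ 679 kPa

Overburden at base level: q = 16.2 × 1.3 = 21.06 kPa.
Below the base the soil is submerged, so the ½γBN_γ term uses γ' = 18 − 9.81 = 8.19 kN/m³.
Cohesion term c·N_c = 20 × 50.6 = 1012 kPa; surcharge term q·N_q = 21.06 × 37.8 = 796.07 kPa; self-weight term 0.5·γ·B·N_γ = 0.5 × 8.19 × 1.4 × 40.1 = 229.89 kPa.
q_ult = 1012 + 796.07 + 229.89 = 2038 kPa.
q_all = q_ult / FS = 2038 / 3 = 679.32 kPa.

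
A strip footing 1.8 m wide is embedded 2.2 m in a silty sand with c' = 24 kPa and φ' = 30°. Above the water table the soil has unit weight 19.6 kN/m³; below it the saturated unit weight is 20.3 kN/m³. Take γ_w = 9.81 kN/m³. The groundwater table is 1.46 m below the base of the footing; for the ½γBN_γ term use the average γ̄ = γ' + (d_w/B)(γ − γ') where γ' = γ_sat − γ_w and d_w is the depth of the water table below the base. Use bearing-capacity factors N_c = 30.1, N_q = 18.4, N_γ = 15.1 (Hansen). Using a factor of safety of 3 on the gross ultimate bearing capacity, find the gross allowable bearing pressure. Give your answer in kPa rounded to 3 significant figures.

q_all ≈ 586 kPa

q = γ·D_f = 19.6 × 2.2 = 43.12 kPa.
γ' = 10.49 kN/m³; averaging over the depth B below the base, γ̄ = γ' + (d_w/B)(γ − γ') = 17.879 kN/m³.
c·N_c = 24 × 30.1 = 722.4 kPa
q·N_q = 43.12 × 18.4 = 793.41 kPa
0.5·γ·B·N_γ = 0.5 × 17.879 × 1.8 × 15.1 = 242.98 kPa
q_ult = 722.4 + 793.41 + 242.98 = 1758.8 kPa.
q_all = 1758.8 / 3 = 586.26 kPa.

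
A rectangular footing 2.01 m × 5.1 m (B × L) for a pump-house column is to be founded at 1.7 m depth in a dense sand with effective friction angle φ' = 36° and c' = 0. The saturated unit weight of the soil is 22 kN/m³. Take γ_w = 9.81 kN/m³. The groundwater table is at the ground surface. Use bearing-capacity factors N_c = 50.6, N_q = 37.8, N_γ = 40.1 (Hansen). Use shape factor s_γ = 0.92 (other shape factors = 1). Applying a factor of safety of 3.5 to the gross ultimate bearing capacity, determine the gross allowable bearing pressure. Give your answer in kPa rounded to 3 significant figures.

q_all ≈ 353 kPa

γ' = 22 − 9.81 = 12.19 kN/m³ (submerged throughout). q = 12.19 × 1.7 = 20.723 kPa; the same γ' applies in the ½γBN_γ term.
q·N_q = 20.723 × 37.8 = 783.33 kPa
0.5·γ·B·N_γ·s_γ = 0.5 × 12.19 × 2.01 × 40.1 × 0.92 = 451.96 kPa
q_ult = 783.33 + 451.96 = 1235.3 kPa.
q_all = q_ult / FS = 1235.3 / 3.5 = 352.94 kPa.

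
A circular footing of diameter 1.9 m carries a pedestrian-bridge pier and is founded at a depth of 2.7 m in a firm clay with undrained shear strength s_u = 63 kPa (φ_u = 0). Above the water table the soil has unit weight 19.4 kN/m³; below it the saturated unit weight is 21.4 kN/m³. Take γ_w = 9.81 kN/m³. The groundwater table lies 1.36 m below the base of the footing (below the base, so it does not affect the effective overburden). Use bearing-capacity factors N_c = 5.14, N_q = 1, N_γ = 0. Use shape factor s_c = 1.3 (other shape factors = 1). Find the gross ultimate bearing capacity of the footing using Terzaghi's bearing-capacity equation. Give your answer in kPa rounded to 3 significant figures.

q_ult ≈ 473 kPa

Effective surcharge at the founding depth q = γ·D_f = 19.4 × 2.7 = 52.38 kPa.
q_ult = c·N_c·s_c + q·N_q
     = 63 × 5.14 × 1.3 + 52.38 × 1
     = 420.97 + 52.38 = 473.35 kPa.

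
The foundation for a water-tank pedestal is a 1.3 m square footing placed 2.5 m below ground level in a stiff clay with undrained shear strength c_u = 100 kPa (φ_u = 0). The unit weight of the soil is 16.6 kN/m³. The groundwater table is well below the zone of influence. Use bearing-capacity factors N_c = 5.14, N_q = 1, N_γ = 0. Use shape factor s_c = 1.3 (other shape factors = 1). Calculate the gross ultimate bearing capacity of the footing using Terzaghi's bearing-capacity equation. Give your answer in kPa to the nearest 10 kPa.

q_ult ≈ 710 kPa

Overburden at base level: q = 16.6 × 2.5 = 41.5 kPa.
Cohesion term c·N_c·s_c = 100 × 5.14 × 1.3 = 668.2 kPa; surcharge term q·N_q = 41.5 × 1 = 41.5 kPa.
q_ult = 668.2 + 41.5 = 709.7 kPa.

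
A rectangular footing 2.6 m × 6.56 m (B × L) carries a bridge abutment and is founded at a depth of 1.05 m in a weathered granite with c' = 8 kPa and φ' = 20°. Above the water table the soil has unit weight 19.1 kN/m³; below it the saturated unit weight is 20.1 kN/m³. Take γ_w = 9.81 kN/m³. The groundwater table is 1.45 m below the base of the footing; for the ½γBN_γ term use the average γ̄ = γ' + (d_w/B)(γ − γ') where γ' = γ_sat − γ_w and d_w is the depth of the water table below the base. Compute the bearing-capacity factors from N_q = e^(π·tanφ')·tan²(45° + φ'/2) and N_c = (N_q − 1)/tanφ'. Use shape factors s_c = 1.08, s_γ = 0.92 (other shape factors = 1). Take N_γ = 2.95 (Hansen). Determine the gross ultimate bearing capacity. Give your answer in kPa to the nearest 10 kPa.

q_ult ≈ 310 kPa

tan20° = 0.364, so N_q = e^(π×0.364)·tan²(55°) = 3.138 × 2.04 = 6.4.
N_c = (6.4 − 1)/tan20° = 14.83.
Effective surcharge at the founding depth q = γ·D_f = 19.1 × 1.05 = 20.055 kPa.
With d_w = 1.45 m < B, γ̄ = 10.29 + (1.45/2.6) × (19.1 − 10.29) = 15.203 kN/m³.
q_ult = c·N_c·s_c + q·N_q + 0.5·γ·B·N_γ·s_γ
     = 8 × 14.835 × 1.08 + 20.055 × 6.3994 + 0.5 × 15.203 × 2.6 × 2.95 × 0.92
     = 128.17 + 128.34 + 53.64 = 310.15 kPa.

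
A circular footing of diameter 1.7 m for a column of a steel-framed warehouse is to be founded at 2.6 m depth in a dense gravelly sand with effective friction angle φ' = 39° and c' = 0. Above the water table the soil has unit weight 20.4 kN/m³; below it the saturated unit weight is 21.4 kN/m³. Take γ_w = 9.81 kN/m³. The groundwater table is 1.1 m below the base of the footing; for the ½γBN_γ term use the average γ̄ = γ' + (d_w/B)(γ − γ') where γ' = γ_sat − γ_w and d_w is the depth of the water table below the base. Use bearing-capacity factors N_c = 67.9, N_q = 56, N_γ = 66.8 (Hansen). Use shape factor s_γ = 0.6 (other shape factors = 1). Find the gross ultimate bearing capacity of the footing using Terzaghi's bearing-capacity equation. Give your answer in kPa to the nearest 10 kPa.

q_ult ≈ 3560 kPa

Overburden at base level: q = 20.4 × 2.6 = 53.04 kPa.
The water table is 1.1 m below the base (< B = 1.7 m), so the ½γBN_γ term uses γ̄ = γ' + (d_w/B)(γ − γ') = 11.59 + (1.1/1.7)(20.4 − 11.59) = 17.291 kN/m³.
Surcharge term q·N_q = 53.04 × 56 = 2970.2 kPa; self-weight term 0.5·γ·B·N_γ·s_γ = 0.5 × 17.291 × 1.7 × 66.8 × 0.6 = 589.06 kPa.
q_ult = 2970.2 + 589.06 = 3559.3 kPa.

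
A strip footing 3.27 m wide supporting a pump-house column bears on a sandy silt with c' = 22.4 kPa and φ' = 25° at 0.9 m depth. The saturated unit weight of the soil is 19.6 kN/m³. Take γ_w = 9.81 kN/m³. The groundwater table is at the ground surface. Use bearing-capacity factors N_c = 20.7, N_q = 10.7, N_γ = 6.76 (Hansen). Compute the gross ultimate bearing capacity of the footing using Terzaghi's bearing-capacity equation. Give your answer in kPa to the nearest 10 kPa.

Water table at ground surface, so effective unit weight γ' = 19.6 − 9.81 = 9.79 kN/m³ is used throughout; overburden q = 9.79 × 0.9 = 8.811 kPa; the same γ' applies in the ½γBN_γ term.
Cohesion term c·N_c = 22.4 × 20.7 = 463.68 kPa; surcharge term q·N_q = 8.811 × 10.7 = 94.278 kPa; self-weight term 0.5·γ·B·N_γ = 0.5 × 9.79 × 3.27 × 6.76 = 108.2 kPa.
q_ult = 463.68 + 94.278 + 108.2 = 666.16 kPa.

q_ult ≈ 670 kPa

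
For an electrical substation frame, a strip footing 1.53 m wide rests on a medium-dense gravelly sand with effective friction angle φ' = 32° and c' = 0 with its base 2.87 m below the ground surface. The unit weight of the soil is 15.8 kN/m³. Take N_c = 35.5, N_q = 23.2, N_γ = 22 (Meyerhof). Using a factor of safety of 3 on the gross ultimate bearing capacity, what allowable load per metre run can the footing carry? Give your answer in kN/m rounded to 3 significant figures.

≈ 672 kN/m

q = γ·D_f = 15.8 × 2.87 = 45.346 kPa.
q·N_q = 45.346 × 23.2 = 1052 kPa
0.5·γ·B·N_γ = 0.5 × 15.8 × 1.53 × 22 = 265.91 kPa
q_ult = 1052 + 265.91 = 1317.9 kPa.
Gross allowable pressure q_all = 1317.9 / 3 = 439.31 kPa.
Allowable wall load = q_all × B = 439.31 × 1.53 = 672.15 kN per metre run.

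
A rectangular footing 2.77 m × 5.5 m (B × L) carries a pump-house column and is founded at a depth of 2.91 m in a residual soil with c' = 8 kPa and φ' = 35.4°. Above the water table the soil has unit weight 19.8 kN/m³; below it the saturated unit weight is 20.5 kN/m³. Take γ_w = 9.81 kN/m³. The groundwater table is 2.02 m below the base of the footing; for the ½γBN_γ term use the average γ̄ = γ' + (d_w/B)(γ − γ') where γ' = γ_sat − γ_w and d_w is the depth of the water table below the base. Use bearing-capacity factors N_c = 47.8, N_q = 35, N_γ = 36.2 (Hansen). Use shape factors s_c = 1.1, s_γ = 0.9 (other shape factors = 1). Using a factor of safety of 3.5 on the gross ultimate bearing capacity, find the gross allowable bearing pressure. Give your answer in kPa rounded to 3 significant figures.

Overburden at base level: q = 19.8 × 2.91 = 57.618 kPa.
The water table is 2.02 m below the base (< B = 2.77 m), so the ½γBN_γ term uses γ̄ = γ' + (d_w/B)(γ − γ') = 10.69 + (2.02/2.77)(19.8 − 10.69) = 17.333 kN/m³.
Cohesion term c·N_c·s_c = 8 × 47.8 × 1.1 = 420.64 kPa; surcharge term q·N_q = 57.618 × 35 = 2016.6 kPa; self-weight term 0.5·γ·B·N_γ·s_γ = 0.5 × 17.333 × 2.77 × 36.2 × 0.9 = 782.14 kPa.
q_ult = 420.64 + 2016.6 + 782.14 = 3219.4 kPa.
q_all = 3219.4 / 3.5 = 919.83 kPa.

q_all ≈ 920 kPa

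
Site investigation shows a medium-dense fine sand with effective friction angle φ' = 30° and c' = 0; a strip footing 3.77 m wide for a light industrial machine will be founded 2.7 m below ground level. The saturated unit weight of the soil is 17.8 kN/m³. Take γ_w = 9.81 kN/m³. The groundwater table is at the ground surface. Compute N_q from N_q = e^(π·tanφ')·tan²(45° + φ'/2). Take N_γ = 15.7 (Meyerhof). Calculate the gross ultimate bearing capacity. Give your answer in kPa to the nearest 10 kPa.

tan30° = 0.5774, so N_q = e^(π×0.5774)·tan²(60°) = 6.134 × 3.0 = 18.4.
γ' = 17.8 − 9.81 = 7.99 kN/m³ (submerged throughout). q = 7.99 × 2.7 = 21.573 kPa; the same γ' applies in the ½γBN_γ term.
q·N_q = 21.573 × 18.401 = 396.97 kPa
0.5·γ·B·N_γ = 0.5 × 7.99 × 3.77 × 15.7 = 236.46 kPa
q_ult = 396.97 + 236.46 = 633.43 kPa.

q_ult ≈ 630 kPa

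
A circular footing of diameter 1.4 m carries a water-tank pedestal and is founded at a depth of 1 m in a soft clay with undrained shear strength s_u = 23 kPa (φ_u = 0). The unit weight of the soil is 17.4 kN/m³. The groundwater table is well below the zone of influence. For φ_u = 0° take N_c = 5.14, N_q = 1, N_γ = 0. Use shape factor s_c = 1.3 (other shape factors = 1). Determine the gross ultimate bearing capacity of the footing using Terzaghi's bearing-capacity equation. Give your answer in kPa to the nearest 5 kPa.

Effective surcharge at the founding depth q = γ·D_f = 17.4 × 1 = 17.4 kPa.
q_ult = c·N_c·s_c + q·N_q
     = 23 × 5.14 × 1.3 + 17.4 × 1
     = 153.69 + 17.4 = 171.09 kPa.

q_ult ≈ 170 kPa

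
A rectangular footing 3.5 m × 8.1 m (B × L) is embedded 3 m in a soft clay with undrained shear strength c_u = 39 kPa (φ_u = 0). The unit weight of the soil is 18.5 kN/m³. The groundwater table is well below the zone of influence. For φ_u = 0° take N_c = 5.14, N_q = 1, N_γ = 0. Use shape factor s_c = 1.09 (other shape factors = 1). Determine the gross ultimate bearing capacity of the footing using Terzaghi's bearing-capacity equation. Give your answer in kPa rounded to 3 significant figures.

q_ult ≈ 274 kPa

Effective surcharge at the founding depth q = γ·D_f = 18.5 × 3 = 55.5 kPa.
q_ult = c·N_c·s_c + q·N_q
     = 39 × 5.14 × 1.09 + 55.5 × 1
     = 218.5 + 55.5 = 274 kPa.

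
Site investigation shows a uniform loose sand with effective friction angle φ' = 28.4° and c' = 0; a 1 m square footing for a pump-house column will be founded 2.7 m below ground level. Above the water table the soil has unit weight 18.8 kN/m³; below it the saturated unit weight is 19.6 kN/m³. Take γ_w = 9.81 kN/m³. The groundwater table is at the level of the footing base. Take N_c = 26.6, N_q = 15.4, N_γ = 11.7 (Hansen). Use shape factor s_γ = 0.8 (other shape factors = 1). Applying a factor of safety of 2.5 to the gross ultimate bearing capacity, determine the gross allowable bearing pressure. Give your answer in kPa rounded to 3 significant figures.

q_all ≈ 331 kPa

q = γ·D_f = 18.8 × 2.7 = 50.76 kPa.
For the ½γBN_γ term take γ' = 19.6 − 9.81 = 9.79 kN/m³ (soil below base is submerged).
q·N_q = 50.76 × 15.4 = 781.7 kPa
0.5·γ·B·N_γ·s_γ = 0.5 × 9.79 × 1 × 11.7 × 0.8 = 45.817 kPa
q_ult = 781.7 + 45.817 = 827.52 kPa.
q_all = q_ult / FS = 827.52 / 2.5 = 331.01 kPa.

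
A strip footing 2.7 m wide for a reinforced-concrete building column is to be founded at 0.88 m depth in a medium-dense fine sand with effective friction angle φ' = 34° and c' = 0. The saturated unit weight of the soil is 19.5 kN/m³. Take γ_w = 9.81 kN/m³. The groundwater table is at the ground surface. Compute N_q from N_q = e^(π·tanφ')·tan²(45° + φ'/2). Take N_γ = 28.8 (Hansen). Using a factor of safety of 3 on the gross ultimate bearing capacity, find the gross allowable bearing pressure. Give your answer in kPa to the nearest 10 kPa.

q_all ≈ 210 kPa

N_q = e^(π·tan34°)·tan²(62°) = 29.44.
Water table at ground surface, so effective unit weight γ' = 19.5 − 9.81 = 9.69 kN/m³ is used throughout; overburden q = 9.69 × 0.88 = 8.5272 kPa; the same γ' applies in the ½γBN_γ term.
Surcharge term q·N_q = 8.5272 × 29.44 = 251.04 kPa; self-weight term 0.5·γ·B·N_γ = 0.5 × 9.69 × 2.7 × 28.8 = 376.75 kPa.
q_ult = 251.04 + 376.75 = 627.79 kPa.
q_all = 627.79 / 3 = 209.26 kPa.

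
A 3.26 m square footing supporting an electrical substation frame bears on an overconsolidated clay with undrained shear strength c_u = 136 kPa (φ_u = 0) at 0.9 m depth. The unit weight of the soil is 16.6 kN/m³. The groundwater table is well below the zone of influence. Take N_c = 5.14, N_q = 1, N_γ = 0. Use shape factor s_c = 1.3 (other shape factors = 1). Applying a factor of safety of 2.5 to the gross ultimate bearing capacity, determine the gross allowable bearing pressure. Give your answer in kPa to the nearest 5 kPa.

Overburden at base level: q = 16.6 × 0.9 = 14.94 kPa.
Cohesion term c·N_c·s_c = 136 × 5.14 × 1.3 = 908.75 kPa; surcharge term q·N_q = 14.94 × 1 = 14.94 kPa.
q_ult = 908.75 + 14.94 = 923.69 kPa.
q_all = q_ult / FS = 923.69 / 2.5 = 369.48 kPa.

q_all ≈ 370 kPa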